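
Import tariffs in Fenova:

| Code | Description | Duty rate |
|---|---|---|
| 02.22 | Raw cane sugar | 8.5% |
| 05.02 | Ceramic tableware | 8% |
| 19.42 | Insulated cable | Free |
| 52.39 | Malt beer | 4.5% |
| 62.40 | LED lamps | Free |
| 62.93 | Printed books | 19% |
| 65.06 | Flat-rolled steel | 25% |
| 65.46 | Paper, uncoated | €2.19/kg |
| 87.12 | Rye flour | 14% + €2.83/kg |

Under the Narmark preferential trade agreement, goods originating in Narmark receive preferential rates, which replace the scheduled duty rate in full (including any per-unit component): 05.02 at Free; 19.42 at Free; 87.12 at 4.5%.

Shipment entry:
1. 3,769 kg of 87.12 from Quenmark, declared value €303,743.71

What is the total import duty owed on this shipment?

Line 1 (87.12, Quenmark, 3,769 kg, €303,743.71):
Base rate for 87.12 is 14% + €2.83/kg.
87.12 has an FTA preferential rate, but origin Quenmark is not Narmark; base rate stands.
Duty = €303,743.71 × 14% + 3,769 × €2.83 = €53,190.39.

€53,190.39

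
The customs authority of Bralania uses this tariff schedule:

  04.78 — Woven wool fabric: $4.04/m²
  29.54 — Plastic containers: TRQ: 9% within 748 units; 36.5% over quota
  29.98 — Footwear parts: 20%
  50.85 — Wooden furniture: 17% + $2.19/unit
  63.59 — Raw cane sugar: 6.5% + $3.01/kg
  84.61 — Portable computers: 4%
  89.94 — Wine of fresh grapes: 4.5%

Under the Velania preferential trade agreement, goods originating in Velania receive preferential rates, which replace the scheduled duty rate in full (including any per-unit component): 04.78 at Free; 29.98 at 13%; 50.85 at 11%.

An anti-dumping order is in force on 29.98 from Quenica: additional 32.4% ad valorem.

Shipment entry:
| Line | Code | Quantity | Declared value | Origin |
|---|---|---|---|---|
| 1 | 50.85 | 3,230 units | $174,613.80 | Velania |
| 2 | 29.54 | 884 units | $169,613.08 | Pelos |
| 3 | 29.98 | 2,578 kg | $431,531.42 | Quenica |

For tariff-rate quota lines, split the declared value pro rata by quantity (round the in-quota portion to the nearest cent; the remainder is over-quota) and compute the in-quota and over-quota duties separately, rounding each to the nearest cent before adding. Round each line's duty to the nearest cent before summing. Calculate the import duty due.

Line 1 (50.85, Velania, 3,230 units, $174,613.80):
Base rate for 50.85 is 17% + $2.19/unit.
Origin Velania qualifies under the Bralania–Velania agreement and 50.85 is covered: preferential rate 11% applies instead.
Duty = $174,613.80 × 11% = $19,207.52.
Line 2 (29.54, Pelos, 884 units, $169,613.08):
Code 29.54 is under a tariff-rate quota (threshold 748 units). In-quota: 748 units at 9%; over-quota: 136 units at 36.5%.
Pro-rata value split: in-quota = $169,613.08 × 748/884 = $143,518.76; over-quota = $169,613.08 − $143,518.76 = $26,094.32.
In-quota duty = $143,518.76 × 9% = $12,916.69. Over-quota duty = $26,094.32 × 36.5% = $9,524.43.
Line duty = $12,916.69 + $9,524.43 = $22,441.12.
Line 3 (29.98, Quenica, 2,578 kg, $431,531.42):
Base rate for 29.98 is 20%.
29.98 has an FTA preferential rate, but origin Quenica is not Velania; base rate stands.
Additional duty on 29.98 from Quenica: +32.4%. Applied ad valorem rate: 20% + 32.4% = 52.4%.
Duty = $431,531.42 × 52.4% = $226,122.46.
Total = $19,207.52 + $22,441.12 + $226,122.46 = $267,771.10.

$267,771.10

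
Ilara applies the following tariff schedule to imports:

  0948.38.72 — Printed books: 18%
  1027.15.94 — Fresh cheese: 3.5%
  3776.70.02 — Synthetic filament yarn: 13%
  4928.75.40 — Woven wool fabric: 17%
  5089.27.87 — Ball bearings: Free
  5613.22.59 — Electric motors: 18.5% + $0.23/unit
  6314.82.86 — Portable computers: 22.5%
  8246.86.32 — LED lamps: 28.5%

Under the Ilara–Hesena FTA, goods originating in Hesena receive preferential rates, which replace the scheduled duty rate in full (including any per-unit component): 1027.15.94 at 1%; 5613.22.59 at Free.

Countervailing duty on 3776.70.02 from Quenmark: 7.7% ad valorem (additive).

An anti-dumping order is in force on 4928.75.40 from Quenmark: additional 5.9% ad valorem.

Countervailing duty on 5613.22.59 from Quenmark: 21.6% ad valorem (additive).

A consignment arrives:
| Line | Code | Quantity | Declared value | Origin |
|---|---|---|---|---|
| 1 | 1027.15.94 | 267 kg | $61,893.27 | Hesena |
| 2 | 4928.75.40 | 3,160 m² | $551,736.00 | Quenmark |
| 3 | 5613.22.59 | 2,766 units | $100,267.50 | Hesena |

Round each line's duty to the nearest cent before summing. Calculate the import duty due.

Line 1 (1027.15.94, Hesena, 267 kg, $61,893.27):
Base rate for 1027.15.94 is 3.5%.
Origin Hesena qualifies under the Ilara–Hesena agreement and 1027.15.94 is covered: preferential rate 1% applies instead.
Duty = $61,893.27 × 1% = $618.93.
Line 2 (4928.75.40, Quenmark, 3,160 m², $551,736.00):
Base rate for 4928.75.40 is 17%.
Additional duty on 4928.75.40 from Quenmark: +5.9%. Applied ad valorem rate: 17% + 5.9% = 22.9%.
Duty = $551,736.00 × 22.9% = $126,347.54.
Line 3 (5613.22.59, Hesena, 2,766 units, $100,267.50):
Base rate for 5613.22.59 is 18.5% + $0.23/unit.
Origin Hesena qualifies under the Ilara–Hesena agreement and 5613.22.59 is covered: preferential rate Free applies instead.
The additional-duty order on 5613.22.59 targets Quenmark, not Hesena; it does not apply.
Duty = $100,267.50 × 0% = $0.00.
Total = $618.93 + $126,347.54 + $0.00 = $126,966.47.

$126,966.47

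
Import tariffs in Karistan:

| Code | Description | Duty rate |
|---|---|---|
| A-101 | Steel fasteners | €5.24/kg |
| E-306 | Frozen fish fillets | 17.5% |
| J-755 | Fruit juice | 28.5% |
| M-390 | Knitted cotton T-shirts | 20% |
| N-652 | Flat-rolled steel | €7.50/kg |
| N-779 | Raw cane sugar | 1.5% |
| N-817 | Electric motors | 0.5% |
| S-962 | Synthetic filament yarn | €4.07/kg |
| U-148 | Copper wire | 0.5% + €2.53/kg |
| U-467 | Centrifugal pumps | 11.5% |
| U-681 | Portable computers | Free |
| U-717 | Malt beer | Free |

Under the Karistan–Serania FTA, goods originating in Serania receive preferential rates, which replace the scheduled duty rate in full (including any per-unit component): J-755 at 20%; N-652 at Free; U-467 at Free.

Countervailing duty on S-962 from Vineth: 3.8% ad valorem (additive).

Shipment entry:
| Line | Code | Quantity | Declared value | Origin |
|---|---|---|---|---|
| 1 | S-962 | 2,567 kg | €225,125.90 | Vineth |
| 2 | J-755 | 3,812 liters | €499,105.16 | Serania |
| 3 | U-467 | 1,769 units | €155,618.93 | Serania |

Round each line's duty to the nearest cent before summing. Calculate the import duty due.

€118,823.50

Line 1 (S-962, Vineth, 2,567 kg, €225,125.90):
Base rate for S-962 is €4.07/kg.
Additional duty on S-962 from Vineth: +3.8% ad valorem. Applied ad valorem rate = 3.8%.
Duty = €225,125.90 × 3.8% + 2,567 × €4.07 = €19,002.47.
Line 2 (J-755, Serania, 3,812 liters, €499,105.16):
Base rate for J-755 is 28.5%.
Origin Serania qualifies under the Karistan–Serania agreement and J-755 is covered: preferential rate 20% applies instead.
Duty = €499,105.16 × 20% = €99,821.03.
Line 3 (U-467, Serania, 1,769 units, €155,618.93):
Base rate for U-467 is 11.5%.
Origin Serania qualifies under the Karistan–Serania agreement and U-467 is covered: preferential rate Free applies instead.
Duty = €155,618.93 × 0% = €0.00.
Total = €19,002.47 + €99,821.03 + €0.00 = €118,823.50.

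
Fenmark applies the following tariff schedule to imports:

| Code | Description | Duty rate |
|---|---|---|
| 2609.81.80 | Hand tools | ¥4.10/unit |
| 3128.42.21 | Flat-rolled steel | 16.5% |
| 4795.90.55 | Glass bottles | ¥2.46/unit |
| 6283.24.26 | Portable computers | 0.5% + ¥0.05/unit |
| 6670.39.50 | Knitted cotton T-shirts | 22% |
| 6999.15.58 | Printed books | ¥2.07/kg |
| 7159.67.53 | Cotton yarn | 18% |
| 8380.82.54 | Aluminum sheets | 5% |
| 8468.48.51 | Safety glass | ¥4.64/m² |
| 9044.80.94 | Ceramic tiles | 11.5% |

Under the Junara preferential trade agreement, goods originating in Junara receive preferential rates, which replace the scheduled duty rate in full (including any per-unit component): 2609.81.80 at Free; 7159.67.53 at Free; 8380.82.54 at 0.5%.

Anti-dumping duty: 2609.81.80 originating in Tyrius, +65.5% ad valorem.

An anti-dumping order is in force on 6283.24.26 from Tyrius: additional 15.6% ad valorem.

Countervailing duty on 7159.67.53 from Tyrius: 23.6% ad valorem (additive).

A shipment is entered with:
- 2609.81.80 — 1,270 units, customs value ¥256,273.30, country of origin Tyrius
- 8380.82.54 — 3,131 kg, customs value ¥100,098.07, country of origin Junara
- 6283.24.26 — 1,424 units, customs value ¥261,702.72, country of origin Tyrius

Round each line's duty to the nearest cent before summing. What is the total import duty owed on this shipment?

¥215,771.84

Line 1 (2609.81.80, Tyrius, 1,270 units, ¥256,273.30):
Base rate for 2609.81.80 is ¥4.10/unit.
2609.81.80 has an FTA preferential rate, but origin Tyrius is not Junara; base rate stands.
Additional duty on 2609.81.80 from Tyrius: +65.5% ad valorem. Applied ad valorem rate = 65.5%.
Duty = ¥256,273.30 × 65.5% + 1,270 × ¥4.10 = ¥173,066.01.
Line 2 (8380.82.54, Junara, 3,131 kg, ¥100,098.07):
Base rate for 8380.82.54 is 5%.
Origin Junara qualifies under the Fenmark–Junara agreement and 8380.82.54 is covered: preferential rate 0.5% applies instead.
Duty = ¥100,098.07 × 0.5% = ¥500.49.
Line 3 (6283.24.26, Tyrius, 1,424 units, ¥261,702.72):
Base rate for 6283.24.26 is 0.5% + ¥0.05/unit.
Additional duty on 6283.24.26 from Tyrius: +15.6%. Applied ad valorem rate: 0.5% + 15.6% = 16.1%.
Duty = ¥261,702.72 × 16.1% + 1,424 × ¥0.05 = ¥42,205.34.
Total = ¥173,066.01 + ¥500.49 + ¥42,205.34 = ¥215,771.84.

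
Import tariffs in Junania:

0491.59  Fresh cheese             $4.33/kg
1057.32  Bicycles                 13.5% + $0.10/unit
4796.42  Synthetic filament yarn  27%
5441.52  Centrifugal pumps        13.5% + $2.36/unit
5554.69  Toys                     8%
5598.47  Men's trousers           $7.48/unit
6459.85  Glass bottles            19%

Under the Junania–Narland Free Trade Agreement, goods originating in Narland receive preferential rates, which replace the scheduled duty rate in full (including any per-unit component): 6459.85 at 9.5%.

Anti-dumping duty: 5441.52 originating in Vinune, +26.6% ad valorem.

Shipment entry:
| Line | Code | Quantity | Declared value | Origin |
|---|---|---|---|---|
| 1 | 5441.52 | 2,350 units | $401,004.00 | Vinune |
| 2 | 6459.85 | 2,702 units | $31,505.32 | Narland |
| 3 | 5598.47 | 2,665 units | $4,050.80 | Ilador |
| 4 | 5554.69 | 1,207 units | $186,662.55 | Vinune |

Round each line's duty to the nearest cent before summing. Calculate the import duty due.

$204,208.81

Line 1 (5441.52, Vinune, 2,350 units, $401,004.00):
Base rate for 5441.52 is 13.5% + $2.36/unit.
Additional duty on 5441.52 from Vinune: +26.6%. Applied ad valorem rate: 13.5% + 26.6% = 40.1%.
Duty = $401,004.00 × 40.1% + 2,350 × $2.36 = $166,348.60.
Line 2 (6459.85, Narland, 2,702 units, $31,505.32):
Base rate for 6459.85 is 19%.
Origin Narland qualifies under the Junania–Narland agreement and 6459.85 is covered: preferential rate 9.5% applies instead.
Duty = $31,505.32 × 9.5% = $2,993.01.
Line 3 (5598.47, Ilador, 2,665 units, $4,050.80):
Base rate for 5598.47 is $7.48/unit.
Duty = 2,665 × $7.48 = $19,934.20.
Line 4 (5554.69, Vinune, 1,207 units, $186,662.55):
Base rate for 5554.69 is 8%.
Duty = $186,662.55 × 8% = $14,933.00.
Total = $166,348.60 + $2,993.01 + $19,934.20 + $14,933.00 = $204,208.81.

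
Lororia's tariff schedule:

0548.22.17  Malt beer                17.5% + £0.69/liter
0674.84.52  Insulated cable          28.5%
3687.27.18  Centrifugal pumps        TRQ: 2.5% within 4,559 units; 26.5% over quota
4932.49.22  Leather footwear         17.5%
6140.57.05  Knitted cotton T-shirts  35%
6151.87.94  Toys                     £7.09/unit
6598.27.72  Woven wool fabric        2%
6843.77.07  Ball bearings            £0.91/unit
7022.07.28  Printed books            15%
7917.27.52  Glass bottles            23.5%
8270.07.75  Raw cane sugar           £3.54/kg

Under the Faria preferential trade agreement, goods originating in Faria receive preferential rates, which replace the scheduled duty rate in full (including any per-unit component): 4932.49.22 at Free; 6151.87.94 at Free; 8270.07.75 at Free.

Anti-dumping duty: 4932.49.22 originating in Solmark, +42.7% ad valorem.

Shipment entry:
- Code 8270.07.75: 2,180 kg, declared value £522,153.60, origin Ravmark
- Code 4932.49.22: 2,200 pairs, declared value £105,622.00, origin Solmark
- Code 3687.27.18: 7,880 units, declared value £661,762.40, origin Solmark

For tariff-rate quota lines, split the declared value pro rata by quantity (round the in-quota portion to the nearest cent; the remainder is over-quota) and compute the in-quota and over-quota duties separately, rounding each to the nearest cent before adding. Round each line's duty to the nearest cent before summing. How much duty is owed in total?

£154,781.12

Line 1 (8270.07.75, Ravmark, 2,180 kg, £522,153.60):
Base rate for 8270.07.75 is £3.54/kg.
8270.07.75 has an FTA preferential rate, but origin Ravmark is not Faria; base rate stands.
Duty = 2,180 × £3.54 = £7,717.20.
Line 2 (4932.49.22, Solmark, 2,200 pairs, £105,622.00):
Base rate for 4932.49.22 is 17.5%.
4932.49.22 has an FTA preferential rate, but origin Solmark is not Faria; base rate stands.
Additional duty on 4932.49.22 from Solmark: +42.7%. Applied ad valorem rate: 17.5% + 42.7% = 60.2%.
Duty = £105,622.00 × 60.2% = £63,584.44.
Line 3 (3687.27.18, Solmark, 7,880 units, £661,762.40):
Code 3687.27.18 is under a tariff-rate quota (threshold 4,559 units). In-quota: 4,559 units at 2.5%; over-quota: 3,321 units at 26.5%.
Pro-rata value split: in-quota = £661,762.40 × 4,559/7,880 = £382,864.82; over-quota = £661,762.40 − £382,864.82 = £278,897.58.
In-quota duty = £382,864.82 × 2.5% = £9,571.62. Over-quota duty = £278,897.58 × 26.5% = £73,907.86.
Line duty = £9,571.62 + £73,907.86 = £83,479.48.
Total = £7,717.20 + £63,584.44 + £83,479.48 = £154,781.12.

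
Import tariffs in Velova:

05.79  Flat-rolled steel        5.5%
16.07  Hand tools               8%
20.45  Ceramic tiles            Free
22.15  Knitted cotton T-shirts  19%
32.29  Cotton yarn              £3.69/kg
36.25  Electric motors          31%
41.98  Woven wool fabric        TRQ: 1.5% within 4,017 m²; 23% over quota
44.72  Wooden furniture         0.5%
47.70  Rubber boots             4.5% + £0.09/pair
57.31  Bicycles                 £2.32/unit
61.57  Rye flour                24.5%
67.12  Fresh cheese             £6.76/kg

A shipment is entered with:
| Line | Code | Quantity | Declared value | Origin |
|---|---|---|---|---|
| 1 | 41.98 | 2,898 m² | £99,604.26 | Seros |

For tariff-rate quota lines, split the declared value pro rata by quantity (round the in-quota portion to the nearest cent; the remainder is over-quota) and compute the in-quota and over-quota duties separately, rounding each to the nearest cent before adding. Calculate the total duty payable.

£1,494.06

Line 1 (41.98, Seros, 2,898 m², £99,604.26):
Code 41.98 is under a tariff-rate quota (threshold 4,017 m²). Quantity 2,898 m² is within the quota, so the in-quota rate 1.5% applies to the full value.
Duty = £99,604.26 × 1.5% = £1,494.06.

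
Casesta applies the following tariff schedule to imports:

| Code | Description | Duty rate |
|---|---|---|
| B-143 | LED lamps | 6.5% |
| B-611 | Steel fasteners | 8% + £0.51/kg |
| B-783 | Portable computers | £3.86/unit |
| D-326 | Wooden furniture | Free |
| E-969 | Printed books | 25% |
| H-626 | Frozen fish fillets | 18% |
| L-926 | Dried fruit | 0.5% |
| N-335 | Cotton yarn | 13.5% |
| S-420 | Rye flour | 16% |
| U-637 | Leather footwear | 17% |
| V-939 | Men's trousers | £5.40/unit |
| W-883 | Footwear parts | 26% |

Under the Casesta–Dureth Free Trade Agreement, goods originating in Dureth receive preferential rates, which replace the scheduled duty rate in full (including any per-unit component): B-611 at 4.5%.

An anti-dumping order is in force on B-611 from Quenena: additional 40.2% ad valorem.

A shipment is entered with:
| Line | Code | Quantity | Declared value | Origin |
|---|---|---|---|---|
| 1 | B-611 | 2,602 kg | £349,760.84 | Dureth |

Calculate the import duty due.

£15,739.24

Line 1 (B-611, Dureth, 2,602 kg, £349,760.84):
Base rate for B-611 is 8% + £0.51/kg.
Origin Dureth qualifies under the Casesta–Dureth agreement and B-611 is covered: preferential rate 4.5% applies instead.
The additional-duty order on B-611 targets Quenena, not Dureth; it does not apply.
Duty = £349,760.84 × 4.5% = £15,739.24.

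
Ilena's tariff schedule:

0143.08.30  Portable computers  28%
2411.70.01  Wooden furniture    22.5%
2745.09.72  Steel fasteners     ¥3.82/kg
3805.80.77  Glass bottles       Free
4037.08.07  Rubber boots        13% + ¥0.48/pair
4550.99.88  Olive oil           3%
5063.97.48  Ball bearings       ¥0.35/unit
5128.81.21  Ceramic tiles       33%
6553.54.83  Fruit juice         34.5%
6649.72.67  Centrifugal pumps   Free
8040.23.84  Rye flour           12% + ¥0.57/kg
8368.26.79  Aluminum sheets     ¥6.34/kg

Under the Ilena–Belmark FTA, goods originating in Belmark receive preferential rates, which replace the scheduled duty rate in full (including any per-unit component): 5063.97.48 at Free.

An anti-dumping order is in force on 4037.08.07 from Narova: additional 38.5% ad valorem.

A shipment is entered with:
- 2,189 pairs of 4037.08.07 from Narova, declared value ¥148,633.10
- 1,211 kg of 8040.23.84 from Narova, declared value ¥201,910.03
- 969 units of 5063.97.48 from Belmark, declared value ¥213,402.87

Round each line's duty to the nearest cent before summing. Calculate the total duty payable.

¥102,516.24

Line 1 (4037.08.07, Narova, 2,189 pairs, ¥148,633.10):
Base rate for 4037.08.07 is 13% + ¥0.48/pair.
Additional duty on 4037.08.07 from Narova: +38.5%. Applied ad valorem rate: 13% + 38.5% = 51.5%.
Duty = ¥148,633.10 × 51.5% + 2,189 × ¥0.48 = ¥77,596.77.
Line 2 (8040.23.84, Narova, 1,211 kg, ¥201,910.03):
Base rate for 8040.23.84 is 12% + ¥0.57/kg.
Duty = ¥201,910.03 × 12% + 1,211 × ¥0.57 = ¥24,919.47.
Line 3 (5063.97.48, Belmark, 969 units, ¥213,402.87):
Base rate for 5063.97.48 is ¥0.35/unit.
Origin Belmark qualifies under the Ilena–Belmark agreement and 5063.97.48 is covered: preferential rate Free applies instead.
Duty = ¥213,402.87 × 0% = ¥0.00.
Total = ¥77,596.77 + ¥24,919.47 + ¥0.00 = ¥102,516.24.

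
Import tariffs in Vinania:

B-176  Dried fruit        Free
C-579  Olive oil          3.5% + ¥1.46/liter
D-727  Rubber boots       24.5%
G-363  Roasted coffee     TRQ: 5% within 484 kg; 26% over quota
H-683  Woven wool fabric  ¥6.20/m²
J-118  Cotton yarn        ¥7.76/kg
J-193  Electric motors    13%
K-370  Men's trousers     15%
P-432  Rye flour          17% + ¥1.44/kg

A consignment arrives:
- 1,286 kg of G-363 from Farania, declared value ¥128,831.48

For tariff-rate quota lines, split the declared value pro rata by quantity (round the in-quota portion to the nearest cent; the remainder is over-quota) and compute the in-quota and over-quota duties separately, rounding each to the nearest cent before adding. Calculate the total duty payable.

Line 1 (G-363, Farania, 1,286 kg, ¥128,831.48):
Code G-363 is under a tariff-rate quota (threshold 484 kg). In-quota: 484 kg at 5%; over-quota: 802 kg at 26%.
Pro-rata value split: in-quota = ¥128,831.48 × 484/1,286 = ¥48,487.12; over-quota = ¥128,831.48 − ¥48,487.12 = ¥80,344.36.
In-quota duty = ¥48,487.12 × 5% = ¥2,424.36. Over-quota duty = ¥80,344.36 × 26% = ¥20,889.53.
Line duty = ¥2,424.36 + ¥20,889.53 = ¥23,313.89.

¥23,313.89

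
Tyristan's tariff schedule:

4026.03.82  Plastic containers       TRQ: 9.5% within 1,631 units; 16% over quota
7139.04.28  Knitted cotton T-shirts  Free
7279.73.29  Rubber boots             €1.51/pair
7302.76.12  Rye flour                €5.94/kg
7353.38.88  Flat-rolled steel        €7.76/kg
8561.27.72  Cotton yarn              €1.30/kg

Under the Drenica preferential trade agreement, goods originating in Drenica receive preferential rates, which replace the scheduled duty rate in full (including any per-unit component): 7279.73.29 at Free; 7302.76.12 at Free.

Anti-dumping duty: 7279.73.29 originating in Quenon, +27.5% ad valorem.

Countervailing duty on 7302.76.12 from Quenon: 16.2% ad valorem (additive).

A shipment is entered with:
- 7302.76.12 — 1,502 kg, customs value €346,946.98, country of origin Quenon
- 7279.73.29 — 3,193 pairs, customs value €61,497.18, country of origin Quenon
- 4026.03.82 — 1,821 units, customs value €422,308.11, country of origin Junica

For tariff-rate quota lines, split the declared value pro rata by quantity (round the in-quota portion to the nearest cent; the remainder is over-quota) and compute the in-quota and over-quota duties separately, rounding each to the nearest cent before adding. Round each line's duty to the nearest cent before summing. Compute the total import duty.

Line 1 (7302.76.12, Quenon, 1,502 kg, €346,946.98):
Base rate for 7302.76.12 is €5.94/kg.
7302.76.12 has an FTA preferential rate, but origin Quenon is not Drenica; base rate stands.
Additional duty on 7302.76.12 from Quenon: +16.2% ad valorem. Applied ad valorem rate = 16.2%.
Duty = €346,946.98 × 16.2% + 1,502 × €5.94 = €65,127.29.
Line 2 (7279.73.29, Quenon, 3,193 pairs, €61,497.18):
Base rate for 7279.73.29 is €1.51/pair.
7279.73.29 has an FTA preferential rate, but origin Quenon is not Drenica; base rate stands.
Additional duty on 7279.73.29 from Quenon: +27.5% ad valorem. Applied ad valorem rate = 27.5%.
Duty = €61,497.18 × 27.5% + 3,193 × €1.51 = €21,733.15.
Line 3 (4026.03.82, Junica, 1,821 units, €422,308.11):
Code 4026.03.82 is under a tariff-rate quota (threshold 1,631 units). In-quota: 1,631 units at 9.5%; over-quota: 190 units at 16%.
Pro-rata value split: in-quota = €422,308.11 × 1,631/1,821 = €378,245.21; over-quota = €422,308.11 − €378,245.21 = €44,062.90.
In-quota duty = €378,245.21 × 9.5% = €35,933.29. Over-quota duty = €44,062.90 × 16% = €7,050.06.
Line duty = €35,933.29 + €7,050.06 = €42,983.35.
Total = €65,127.29 + €21,733.15 + €42,983.35 = €129,843.79.

€129,843.79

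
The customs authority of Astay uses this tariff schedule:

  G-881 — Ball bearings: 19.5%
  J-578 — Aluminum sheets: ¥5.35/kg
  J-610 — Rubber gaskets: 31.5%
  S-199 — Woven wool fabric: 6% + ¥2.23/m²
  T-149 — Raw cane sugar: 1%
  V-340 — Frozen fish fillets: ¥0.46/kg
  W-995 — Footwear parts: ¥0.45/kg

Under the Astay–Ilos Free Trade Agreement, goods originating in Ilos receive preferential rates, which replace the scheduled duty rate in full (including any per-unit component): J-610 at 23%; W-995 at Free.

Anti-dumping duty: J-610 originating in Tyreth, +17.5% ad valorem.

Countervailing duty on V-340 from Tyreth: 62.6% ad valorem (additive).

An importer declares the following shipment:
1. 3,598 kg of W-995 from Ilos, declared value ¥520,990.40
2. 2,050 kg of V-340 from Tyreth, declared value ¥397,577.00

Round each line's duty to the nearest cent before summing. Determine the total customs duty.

Line 1 (W-995, Ilos, 3,598 kg, ¥520,990.40):
Base rate for W-995 is ¥0.45/kg.
Origin Ilos qualifies under the Astay–Ilos agreement and W-995 is covered: preferential rate Free applies instead.
Duty = ¥520,990.40 × 0% = ¥0.00.
Line 2 (V-340, Tyreth, 2,050 kg, ¥397,577.00):
Base rate for V-340 is ¥0.46/kg.
Additional duty on V-340 from Tyreth: +62.6% ad valorem. Applied ad valorem rate = 62.6%.
Duty = ¥397,577.00 × 62.6% + 2,050 × ¥0.46 = ¥249,826.20.
Total = ¥0.00 + ¥249,826.20 = ¥249,826.20.

¥249,826.20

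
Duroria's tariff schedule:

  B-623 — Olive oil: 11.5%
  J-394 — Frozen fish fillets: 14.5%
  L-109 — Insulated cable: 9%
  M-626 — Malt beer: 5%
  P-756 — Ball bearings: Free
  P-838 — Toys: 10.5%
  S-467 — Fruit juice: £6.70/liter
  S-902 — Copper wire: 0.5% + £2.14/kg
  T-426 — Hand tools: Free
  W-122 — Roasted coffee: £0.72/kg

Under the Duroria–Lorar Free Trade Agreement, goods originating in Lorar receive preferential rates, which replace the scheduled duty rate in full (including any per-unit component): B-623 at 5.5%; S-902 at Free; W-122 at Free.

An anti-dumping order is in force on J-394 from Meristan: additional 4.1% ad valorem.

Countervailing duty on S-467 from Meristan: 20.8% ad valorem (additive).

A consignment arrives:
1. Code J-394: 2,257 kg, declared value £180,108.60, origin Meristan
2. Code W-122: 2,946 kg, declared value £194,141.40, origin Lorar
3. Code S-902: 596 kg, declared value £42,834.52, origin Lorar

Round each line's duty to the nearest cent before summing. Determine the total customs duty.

Line 1 (J-394, Meristan, 2,257 kg, £180,108.60):
Base rate for J-394 is 14.5%.
Additional duty on J-394 from Meristan: +4.1%. Applied ad valorem rate: 14.5% + 4.1% = 18.6%.
Duty = £180,108.60 × 18.6% = £33,500.20.
Line 2 (W-122, Lorar, 2,946 kg, £194,141.40):
Base rate for W-122 is £0.72/kg.
Origin Lorar qualifies under the Duroria–Lorar agreement and W-122 is covered: preferential rate Free applies instead.
Duty = £194,141.40 × 0% = £0.00.
Line 3 (S-902, Lorar, 596 kg, £42,834.52):
Base rate for S-902 is 0.5% + £2.14/kg.
Origin Lorar qualifies under the Duroria–Lorar agreement and S-902 is covered: preferential rate Free applies instead.
Duty = £42,834.52 × 0% = £0.00.
Total = £33,500.20 + £0.00 + £0.00 = £33,500.20.

£33,500.20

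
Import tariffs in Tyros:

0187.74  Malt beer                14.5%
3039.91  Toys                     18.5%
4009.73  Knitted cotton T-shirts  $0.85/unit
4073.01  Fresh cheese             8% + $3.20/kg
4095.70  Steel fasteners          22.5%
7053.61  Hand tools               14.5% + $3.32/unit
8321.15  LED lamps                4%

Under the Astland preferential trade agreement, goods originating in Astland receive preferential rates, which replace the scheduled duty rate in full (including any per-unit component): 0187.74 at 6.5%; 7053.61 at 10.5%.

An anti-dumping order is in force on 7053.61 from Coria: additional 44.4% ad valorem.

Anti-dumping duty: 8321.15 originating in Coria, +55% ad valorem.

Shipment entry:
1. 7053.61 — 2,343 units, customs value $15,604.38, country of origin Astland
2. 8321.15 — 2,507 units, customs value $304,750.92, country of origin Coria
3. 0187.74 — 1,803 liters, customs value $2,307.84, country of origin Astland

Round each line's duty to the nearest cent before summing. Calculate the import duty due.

$181,591.51

Line 1 (7053.61, Astland, 2,343 units, $15,604.38):
Base rate for 7053.61 is 14.5% + $3.32/unit.
Origin Astland qualifies under the Tyros–Astland agreement and 7053.61 is covered: preferential rate 10.5% applies instead.
The additional-duty order on 7053.61 targets Coria, not Astland; it does not apply.
Duty = $15,604.38 × 10.5% = $1,638.46.
Line 2 (8321.15, Coria, 2,507 units, $304,750.92):
Base rate for 8321.15 is 4%.
Additional duty on 8321.15 from Coria: +55%. Applied ad valorem rate: 4% + 55% = 59%.
Duty = $304,750.92 × 59% = $179,803.04.
Line 3 (0187.74, Astland, 1,803 liters, $2,307.84):
Base rate for 0187.74 is 14.5%.
Origin Astland qualifies under the Tyros–Astland agreement and 0187.74 is covered: preferential rate 6.5% applies instead.
Duty = $2,307.84 × 6.5% = $150.01.
Total = $1,638.46 + $179,803.04 + $150.01 = $181,591.51.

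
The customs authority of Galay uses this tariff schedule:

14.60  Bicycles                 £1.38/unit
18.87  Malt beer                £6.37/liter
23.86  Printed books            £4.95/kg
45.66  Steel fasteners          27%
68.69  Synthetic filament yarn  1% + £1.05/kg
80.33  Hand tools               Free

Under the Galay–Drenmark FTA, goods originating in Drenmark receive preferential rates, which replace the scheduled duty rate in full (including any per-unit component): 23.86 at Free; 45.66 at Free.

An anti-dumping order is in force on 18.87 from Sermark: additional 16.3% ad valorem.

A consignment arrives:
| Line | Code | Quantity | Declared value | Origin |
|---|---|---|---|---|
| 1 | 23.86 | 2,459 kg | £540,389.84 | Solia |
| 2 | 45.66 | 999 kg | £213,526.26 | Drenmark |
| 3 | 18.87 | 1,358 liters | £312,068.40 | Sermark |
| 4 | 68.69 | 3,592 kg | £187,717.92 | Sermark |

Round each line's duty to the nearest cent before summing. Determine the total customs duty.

£77,338.44

Line 1 (23.86, Solia, 2,459 kg, £540,389.84):
Base rate for 23.86 is £4.95/kg.
23.86 has an FTA preferential rate, but origin Solia is not Drenmark; base rate stands.
Duty = 2,459 × £4.95 = £12,172.05.
Line 2 (45.66, Drenmark, 999 kg, £213,526.26):
Base rate for 45.66 is 27%.
Origin Drenmark qualifies under the Galay–Drenmark agreement and 45.66 is covered: preferential rate Free applies instead.
Duty = £213,526.26 × 0% = £0.00.
Line 3 (18.87, Sermark, 1,358 liters, £312,068.40):
Base rate for 18.87 is £6.37/liter.
Additional duty on 18.87 from Sermark: +16.3% ad valorem. Applied ad valorem rate = 16.3%.
Duty = £312,068.40 × 16.3% + 1,358 × £6.37 = £59,517.61.
Line 4 (68.69, Sermark, 3,592 kg, £187,717.92):
Base rate for 68.69 is 1% + £1.05/kg.
Duty = £187,717.92 × 1% + 3,592 × £1.05 = £5,648.78.
Total = £12,172.05 + £0.00 + £59,517.61 + £5,648.78 = £77,338.44.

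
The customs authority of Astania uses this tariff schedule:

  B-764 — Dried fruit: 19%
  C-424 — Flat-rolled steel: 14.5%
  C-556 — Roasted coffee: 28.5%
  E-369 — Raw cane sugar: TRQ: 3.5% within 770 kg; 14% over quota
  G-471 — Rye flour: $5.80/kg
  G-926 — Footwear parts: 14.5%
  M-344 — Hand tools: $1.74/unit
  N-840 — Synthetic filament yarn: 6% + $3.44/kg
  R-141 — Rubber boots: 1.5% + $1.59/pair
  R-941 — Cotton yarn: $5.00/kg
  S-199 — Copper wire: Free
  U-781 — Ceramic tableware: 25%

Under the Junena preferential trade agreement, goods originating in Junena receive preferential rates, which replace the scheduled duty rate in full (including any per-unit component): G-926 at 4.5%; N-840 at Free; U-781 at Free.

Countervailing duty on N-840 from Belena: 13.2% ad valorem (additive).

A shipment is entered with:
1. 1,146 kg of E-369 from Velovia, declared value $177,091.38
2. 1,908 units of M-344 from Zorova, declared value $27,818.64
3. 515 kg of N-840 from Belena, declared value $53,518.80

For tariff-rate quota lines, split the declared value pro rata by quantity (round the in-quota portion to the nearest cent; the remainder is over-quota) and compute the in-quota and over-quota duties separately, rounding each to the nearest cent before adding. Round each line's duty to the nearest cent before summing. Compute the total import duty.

$27,666.17

Line 1 (E-369, Velovia, 1,146 kg, $177,091.38):
Code E-369 is under a tariff-rate quota (threshold 770 kg). In-quota: 770 kg at 3.5%; over-quota: 376 kg at 14%.
Pro-rata value split: in-quota = $177,091.38 × 770/1,146 = $118,988.10; over-quota = $177,091.38 − $118,988.10 = $58,103.28.
In-quota duty = $118,988.10 × 3.5% = $4,164.58. Over-quota duty = $58,103.28 × 14% = $8,134.46.
Line duty = $4,164.58 + $8,134.46 = $12,299.04.
Line 2 (M-344, Zorova, 1,908 units, $27,818.64):
Base rate for M-344 is $1.74/unit.
Duty = 1,908 × $1.74 = $3,319.92.
Line 3 (N-840, Belena, 515 kg, $53,518.80):
Base rate for N-840 is 6% + $3.44/kg.
N-840 has an FTA preferential rate, but origin Belena is not Junena; base rate stands.
Additional duty on N-840 from Belena: +13.2%. Applied ad valorem rate: 6% + 13.2% = 19.2%.
Duty = $53,518.80 × 19.2% + 515 × $3.44 = $12,047.21.
Total = $12,299.04 + $3,319.92 + $12,047.21 = $27,666.17.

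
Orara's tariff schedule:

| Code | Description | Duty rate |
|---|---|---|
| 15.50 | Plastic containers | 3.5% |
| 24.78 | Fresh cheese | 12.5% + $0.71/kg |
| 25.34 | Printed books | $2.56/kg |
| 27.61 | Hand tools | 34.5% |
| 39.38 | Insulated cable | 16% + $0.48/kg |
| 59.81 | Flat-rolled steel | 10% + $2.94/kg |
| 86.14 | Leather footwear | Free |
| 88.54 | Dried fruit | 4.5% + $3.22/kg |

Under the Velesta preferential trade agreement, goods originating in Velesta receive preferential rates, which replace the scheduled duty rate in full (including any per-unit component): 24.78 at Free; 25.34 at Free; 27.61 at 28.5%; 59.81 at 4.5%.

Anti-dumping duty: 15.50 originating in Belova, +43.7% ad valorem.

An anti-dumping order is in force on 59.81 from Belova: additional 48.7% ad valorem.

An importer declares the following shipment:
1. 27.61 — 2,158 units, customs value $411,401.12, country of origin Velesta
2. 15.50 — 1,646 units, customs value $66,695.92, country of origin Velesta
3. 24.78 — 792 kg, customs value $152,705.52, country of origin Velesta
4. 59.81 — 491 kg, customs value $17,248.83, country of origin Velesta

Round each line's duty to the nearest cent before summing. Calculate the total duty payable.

$120,359.88

Line 1 (27.61, Velesta, 2,158 units, $411,401.12):
Base rate for 27.61 is 34.5%.
Origin Velesta qualifies under the Orara–Velesta agreement and 27.61 is covered: preferential rate 28.5% applies instead.
Duty = $411,401.12 × 28.5% = $117,249.32.
Line 2 (15.50, Velesta, 1,646 units, $66,695.92):
Base rate for 15.50 is 3.5%.
Origin Velesta is the FTA partner but 15.50 is not on the preference list; base rate stands.
The additional-duty order on 15.50 targets Belova, not Velesta; it does not apply.
Duty = $66,695.92 × 3.5% = $2,334.36.
Line 3 (24.78, Velesta, 792 kg, $152,705.52):
Base rate for 24.78 is 12.5% + $0.71/kg.
Origin Velesta qualifies under the Orara–Velesta agreement and 24.78 is covered: preferential rate Free applies instead.
Duty = $152,705.52 × 0% = $0.00.
Line 4 (59.81, Velesta, 491 kg, $17,248.83):
Base rate for 59.81 is 10% + $2.94/kg.
Origin Velesta qualifies under the Orara–Velesta agreement and 59.81 is covered: preferential rate 4.5% applies instead.
The additional-duty order on 59.81 targets Belova, not Velesta; it does not apply.
Duty = $17,248.83 × 4.5% = $776.20.
Total = $117,249.32 + $2,334.36 + $0.00 + $776.20 = $120,359.88.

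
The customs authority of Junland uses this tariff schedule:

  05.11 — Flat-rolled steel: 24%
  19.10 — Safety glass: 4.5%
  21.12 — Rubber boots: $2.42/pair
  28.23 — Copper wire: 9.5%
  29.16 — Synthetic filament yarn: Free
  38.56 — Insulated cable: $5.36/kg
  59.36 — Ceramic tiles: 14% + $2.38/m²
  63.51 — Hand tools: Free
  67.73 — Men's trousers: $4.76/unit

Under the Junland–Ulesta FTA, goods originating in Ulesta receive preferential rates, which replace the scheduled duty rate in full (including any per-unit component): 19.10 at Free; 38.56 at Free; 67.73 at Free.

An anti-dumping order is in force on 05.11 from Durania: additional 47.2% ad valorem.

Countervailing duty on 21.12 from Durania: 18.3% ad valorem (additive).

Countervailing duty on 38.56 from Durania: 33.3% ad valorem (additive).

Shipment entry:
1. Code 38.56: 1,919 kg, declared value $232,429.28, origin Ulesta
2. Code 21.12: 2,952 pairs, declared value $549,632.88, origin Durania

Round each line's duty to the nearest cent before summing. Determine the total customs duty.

Line 1 (38.56, Ulesta, 1,919 kg, $232,429.28):
Base rate for 38.56 is $5.36/kg.
Origin Ulesta qualifies under the Junland–Ulesta agreement and 38.56 is covered: preferential rate Free applies instead.
The additional-duty order on 38.56 targets Durania, not Ulesta; it does not apply.
Duty = $232,429.28 × 0% = $0.00.
Line 2 (21.12, Durania, 2,952 pairs, $549,632.88):
Base rate for 21.12 is $2.42/pair.
Additional duty on 21.12 from Durania: +18.3% ad valorem. Applied ad valorem rate = 18.3%.
Duty = $549,632.88 × 18.3% + 2,952 × $2.42 = $107,726.66.
Total = $0.00 + $107,726.66 = $107,726.66.

$107,726.66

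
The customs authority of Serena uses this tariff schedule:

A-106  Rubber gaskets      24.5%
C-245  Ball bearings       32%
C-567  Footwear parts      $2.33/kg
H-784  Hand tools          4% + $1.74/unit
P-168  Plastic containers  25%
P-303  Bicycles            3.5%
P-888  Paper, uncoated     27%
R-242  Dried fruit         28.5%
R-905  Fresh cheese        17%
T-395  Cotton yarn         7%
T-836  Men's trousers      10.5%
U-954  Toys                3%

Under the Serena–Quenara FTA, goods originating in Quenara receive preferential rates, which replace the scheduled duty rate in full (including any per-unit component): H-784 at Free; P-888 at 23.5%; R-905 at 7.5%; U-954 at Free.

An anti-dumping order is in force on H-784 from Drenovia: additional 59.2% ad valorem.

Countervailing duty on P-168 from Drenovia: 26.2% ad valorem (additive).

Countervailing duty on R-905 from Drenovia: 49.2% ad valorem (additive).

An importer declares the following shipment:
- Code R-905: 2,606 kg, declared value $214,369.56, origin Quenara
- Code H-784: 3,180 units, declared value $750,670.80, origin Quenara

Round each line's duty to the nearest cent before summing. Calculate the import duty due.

$16,077.72

Line 1 (R-905, Quenara, 2,606 kg, $214,369.56):
Base rate for R-905 is 17%.
Origin Quenara qualifies under the Serena–Quenara agreement and R-905 is covered: preferential rate 7.5% applies instead.
The additional-duty order on R-905 targets Drenovia, not Quenara; it does not apply.
Duty = $214,369.56 × 7.5% = $16,077.72.
Line 2 (H-784, Quenara, 3,180 units, $750,670.80):
Base rate for H-784 is 4% + $1.74/unit.
Origin Quenara qualifies under the Serena–Quenara agreement and H-784 is covered: preferential rate Free applies instead.
The additional-duty order on H-784 targets Drenovia, not Quenara; it does not apply.
Duty = $750,670.80 × 0% = $0.00.
Total = $16,077.72 + $0.00 = $16,077.72.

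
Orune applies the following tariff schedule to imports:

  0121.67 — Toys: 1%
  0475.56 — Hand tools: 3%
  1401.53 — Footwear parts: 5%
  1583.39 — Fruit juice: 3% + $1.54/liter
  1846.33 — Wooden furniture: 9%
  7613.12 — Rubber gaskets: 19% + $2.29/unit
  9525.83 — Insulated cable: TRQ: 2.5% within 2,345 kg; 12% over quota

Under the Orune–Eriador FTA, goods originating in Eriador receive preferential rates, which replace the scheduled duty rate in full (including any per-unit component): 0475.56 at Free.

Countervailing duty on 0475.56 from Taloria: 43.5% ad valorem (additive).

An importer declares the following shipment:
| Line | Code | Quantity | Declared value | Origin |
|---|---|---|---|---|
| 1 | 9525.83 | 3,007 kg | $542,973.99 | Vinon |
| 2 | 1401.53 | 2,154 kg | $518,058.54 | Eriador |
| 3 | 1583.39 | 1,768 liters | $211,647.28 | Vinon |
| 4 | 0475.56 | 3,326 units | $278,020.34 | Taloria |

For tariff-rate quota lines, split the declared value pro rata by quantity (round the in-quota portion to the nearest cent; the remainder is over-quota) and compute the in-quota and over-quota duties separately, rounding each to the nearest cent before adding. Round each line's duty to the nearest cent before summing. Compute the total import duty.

$189,184.93

Line 1 (9525.83, Vinon, 3,007 kg, $542,973.99):
Code 9525.83 is under a tariff-rate quota (threshold 2,345 kg). In-quota: 2,345 kg at 2.5%; over-quota: 662 kg at 12%.
Pro-rata value split: in-quota = $542,973.99 × 2,345/3,007 = $423,436.65; over-quota = $542,973.99 − $423,436.65 = $119,537.34.
In-quota duty = $423,436.65 × 2.5% = $10,585.92. Over-quota duty = $119,537.34 × 12% = $14,344.48.
Line duty = $10,585.92 + $14,344.48 = $24,930.40.
Line 2 (1401.53, Eriador, 2,154 kg, $518,058.54):
Base rate for 1401.53 is 5%.
Origin Eriador is the FTA partner but 1401.53 is not on the preference list; base rate stands.
Duty = $518,058.54 × 5% = $25,902.93.
Line 3 (1583.39, Vinon, 1,768 liters, $211,647.28):
Base rate for 1583.39 is 3% + $1.54/liter.
Duty = $211,647.28 × 3% + 1,768 × $1.54 = $9,072.14.
Line 4 (0475.56, Taloria, 3,326 units, $278,020.34):
Base rate for 0475.56 is 3%.
0475.56 has an FTA preferential rate, but origin Taloria is not Eriador; base rate stands.
Additional duty on 0475.56 from Taloria: +43.5%. Applied ad valorem rate: 3% + 43.5% = 46.5%.
Duty = $278,020.34 × 46.5% = $129,279.46.
Total = $24,930.40 + $25,902.93 + $9,072.14 + $129,279.46 = $189,184.93.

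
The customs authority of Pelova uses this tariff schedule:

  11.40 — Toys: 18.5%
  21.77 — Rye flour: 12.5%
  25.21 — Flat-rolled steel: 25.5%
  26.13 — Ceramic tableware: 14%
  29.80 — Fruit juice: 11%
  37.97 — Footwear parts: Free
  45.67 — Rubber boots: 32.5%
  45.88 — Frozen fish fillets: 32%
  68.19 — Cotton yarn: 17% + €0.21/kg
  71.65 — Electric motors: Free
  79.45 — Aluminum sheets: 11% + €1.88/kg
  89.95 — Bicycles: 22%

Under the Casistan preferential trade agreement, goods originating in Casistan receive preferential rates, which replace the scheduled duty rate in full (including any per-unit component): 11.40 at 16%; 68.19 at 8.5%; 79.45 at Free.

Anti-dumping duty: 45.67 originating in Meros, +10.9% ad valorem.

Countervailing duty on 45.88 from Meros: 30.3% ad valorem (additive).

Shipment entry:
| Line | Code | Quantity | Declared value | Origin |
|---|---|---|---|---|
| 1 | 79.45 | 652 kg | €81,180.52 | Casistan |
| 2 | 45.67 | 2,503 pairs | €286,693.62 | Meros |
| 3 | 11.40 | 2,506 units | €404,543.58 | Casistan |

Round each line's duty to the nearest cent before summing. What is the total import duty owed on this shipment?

Line 1 (79.45, Casistan, 652 kg, €81,180.52):
Base rate for 79.45 is 11% + €1.88/kg.
Origin Casistan qualifies under the Pelova–Casistan agreement and 79.45 is covered: preferential rate Free applies instead.
Duty = €81,180.52 × 0% = €0.00.
Line 2 (45.67, Meros, 2,503 pairs, €286,693.62):
Base rate for 45.67 is 32.5%.
Additional duty on 45.67 from Meros: +10.9%. Applied ad valorem rate: 32.5% + 10.9% = 43.4%.
Duty = €286,693.62 × 43.4% = €124,425.03.
Line 3 (11.40, Casistan, 2,506 units, €404,543.58):
Base rate for 11.40 is 18.5%.
Origin Casistan qualifies under the Pelova–Casistan agreement and 11.40 is covered: preferential rate 16% applies instead.
Duty = €404,543.58 × 16% = €64,726.97.
Total = €0.00 + €124,425.03 + €64,726.97 = €189,152.00.

€189,152.00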